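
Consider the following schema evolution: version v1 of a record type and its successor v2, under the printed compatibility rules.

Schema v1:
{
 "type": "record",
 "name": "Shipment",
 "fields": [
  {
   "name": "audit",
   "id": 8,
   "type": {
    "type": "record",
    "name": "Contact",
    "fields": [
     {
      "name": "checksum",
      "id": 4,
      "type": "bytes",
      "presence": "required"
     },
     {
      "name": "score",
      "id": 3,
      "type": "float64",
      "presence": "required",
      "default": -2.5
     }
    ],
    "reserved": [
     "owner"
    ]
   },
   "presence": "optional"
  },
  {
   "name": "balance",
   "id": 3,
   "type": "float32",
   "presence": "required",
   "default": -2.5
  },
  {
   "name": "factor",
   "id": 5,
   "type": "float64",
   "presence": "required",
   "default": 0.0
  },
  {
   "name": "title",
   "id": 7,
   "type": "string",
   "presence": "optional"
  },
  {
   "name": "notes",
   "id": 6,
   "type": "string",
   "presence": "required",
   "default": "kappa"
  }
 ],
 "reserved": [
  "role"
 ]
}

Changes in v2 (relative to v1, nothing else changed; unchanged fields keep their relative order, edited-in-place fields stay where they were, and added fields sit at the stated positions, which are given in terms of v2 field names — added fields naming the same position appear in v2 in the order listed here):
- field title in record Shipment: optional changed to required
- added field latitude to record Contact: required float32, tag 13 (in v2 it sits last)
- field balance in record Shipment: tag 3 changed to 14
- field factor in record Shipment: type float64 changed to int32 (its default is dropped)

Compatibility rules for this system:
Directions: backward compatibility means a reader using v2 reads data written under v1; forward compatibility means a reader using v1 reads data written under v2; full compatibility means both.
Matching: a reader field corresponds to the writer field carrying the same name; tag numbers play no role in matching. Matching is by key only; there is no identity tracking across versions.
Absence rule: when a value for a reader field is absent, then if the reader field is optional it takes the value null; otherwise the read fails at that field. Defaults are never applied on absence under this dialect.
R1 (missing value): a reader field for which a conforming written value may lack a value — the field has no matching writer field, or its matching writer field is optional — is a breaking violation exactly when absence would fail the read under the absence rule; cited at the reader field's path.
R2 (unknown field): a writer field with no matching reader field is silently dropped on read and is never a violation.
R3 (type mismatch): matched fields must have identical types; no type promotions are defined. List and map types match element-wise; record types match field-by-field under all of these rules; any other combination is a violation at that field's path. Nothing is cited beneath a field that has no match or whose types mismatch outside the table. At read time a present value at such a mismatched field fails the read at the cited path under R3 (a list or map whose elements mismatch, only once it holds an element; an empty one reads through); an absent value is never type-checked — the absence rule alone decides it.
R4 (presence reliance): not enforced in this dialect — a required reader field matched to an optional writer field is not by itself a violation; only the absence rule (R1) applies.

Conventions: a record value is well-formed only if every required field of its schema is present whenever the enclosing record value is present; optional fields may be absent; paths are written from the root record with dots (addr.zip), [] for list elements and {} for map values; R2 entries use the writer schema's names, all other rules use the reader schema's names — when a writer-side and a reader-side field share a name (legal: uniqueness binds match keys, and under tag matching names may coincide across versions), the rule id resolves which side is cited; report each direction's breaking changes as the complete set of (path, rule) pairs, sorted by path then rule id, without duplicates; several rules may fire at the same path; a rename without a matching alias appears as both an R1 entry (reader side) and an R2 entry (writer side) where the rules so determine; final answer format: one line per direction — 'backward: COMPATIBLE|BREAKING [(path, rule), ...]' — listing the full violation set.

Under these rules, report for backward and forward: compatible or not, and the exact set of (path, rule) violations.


backward: BREAKING [(audit.latitude, R1), (factor, R3), (title, R1)]; forward: BREAKING [(factor, R3)]

each type pair in Shipment: writer, then reader
checking backward for Shipment: reader v2 against writer v1:
  audit <- audit (Contact -> Contact, writer optional)
  balance <- balance (float32 -> float32, writer required)
  factor <- factor (float64 -> int32, writer required)
  title <- title (string -> string, writer optional)
  notes <- notes (string -> string, writer required)
  audit.checksum <- audit.checksum (bytes -> bytes, writer required)
  audit.score <- audit.score (float64 -> float64, writer required)
  no writer field matches reader audit.latitude
  rule R1 violated at audit.latitude
  rule R3 violated at factor
  rule R1 violated at title
  => 3 violation(s): backward is BREAKING for Shipment
checking forward for Shipment: reader v1 against writer v2:
  audit <- audit (Contact -> Contact, writer optional)
  balance <- balance (float32 -> float32, writer required)
  factor <- factor (int32 -> float64, writer required)
  title <- title (string -> string, writer required)
  notes <- notes (string -> string, writer required)
  audit.checksum <- audit.checksum (bytes -> bytes, writer required)
  audit.score <- audit.score (float64 -> float64, writer required)
  audit.latitude (writer side), unknown to reader
  rule R3 violated at factor
  => 1 violation(s): forward is BREAKING for Shipment


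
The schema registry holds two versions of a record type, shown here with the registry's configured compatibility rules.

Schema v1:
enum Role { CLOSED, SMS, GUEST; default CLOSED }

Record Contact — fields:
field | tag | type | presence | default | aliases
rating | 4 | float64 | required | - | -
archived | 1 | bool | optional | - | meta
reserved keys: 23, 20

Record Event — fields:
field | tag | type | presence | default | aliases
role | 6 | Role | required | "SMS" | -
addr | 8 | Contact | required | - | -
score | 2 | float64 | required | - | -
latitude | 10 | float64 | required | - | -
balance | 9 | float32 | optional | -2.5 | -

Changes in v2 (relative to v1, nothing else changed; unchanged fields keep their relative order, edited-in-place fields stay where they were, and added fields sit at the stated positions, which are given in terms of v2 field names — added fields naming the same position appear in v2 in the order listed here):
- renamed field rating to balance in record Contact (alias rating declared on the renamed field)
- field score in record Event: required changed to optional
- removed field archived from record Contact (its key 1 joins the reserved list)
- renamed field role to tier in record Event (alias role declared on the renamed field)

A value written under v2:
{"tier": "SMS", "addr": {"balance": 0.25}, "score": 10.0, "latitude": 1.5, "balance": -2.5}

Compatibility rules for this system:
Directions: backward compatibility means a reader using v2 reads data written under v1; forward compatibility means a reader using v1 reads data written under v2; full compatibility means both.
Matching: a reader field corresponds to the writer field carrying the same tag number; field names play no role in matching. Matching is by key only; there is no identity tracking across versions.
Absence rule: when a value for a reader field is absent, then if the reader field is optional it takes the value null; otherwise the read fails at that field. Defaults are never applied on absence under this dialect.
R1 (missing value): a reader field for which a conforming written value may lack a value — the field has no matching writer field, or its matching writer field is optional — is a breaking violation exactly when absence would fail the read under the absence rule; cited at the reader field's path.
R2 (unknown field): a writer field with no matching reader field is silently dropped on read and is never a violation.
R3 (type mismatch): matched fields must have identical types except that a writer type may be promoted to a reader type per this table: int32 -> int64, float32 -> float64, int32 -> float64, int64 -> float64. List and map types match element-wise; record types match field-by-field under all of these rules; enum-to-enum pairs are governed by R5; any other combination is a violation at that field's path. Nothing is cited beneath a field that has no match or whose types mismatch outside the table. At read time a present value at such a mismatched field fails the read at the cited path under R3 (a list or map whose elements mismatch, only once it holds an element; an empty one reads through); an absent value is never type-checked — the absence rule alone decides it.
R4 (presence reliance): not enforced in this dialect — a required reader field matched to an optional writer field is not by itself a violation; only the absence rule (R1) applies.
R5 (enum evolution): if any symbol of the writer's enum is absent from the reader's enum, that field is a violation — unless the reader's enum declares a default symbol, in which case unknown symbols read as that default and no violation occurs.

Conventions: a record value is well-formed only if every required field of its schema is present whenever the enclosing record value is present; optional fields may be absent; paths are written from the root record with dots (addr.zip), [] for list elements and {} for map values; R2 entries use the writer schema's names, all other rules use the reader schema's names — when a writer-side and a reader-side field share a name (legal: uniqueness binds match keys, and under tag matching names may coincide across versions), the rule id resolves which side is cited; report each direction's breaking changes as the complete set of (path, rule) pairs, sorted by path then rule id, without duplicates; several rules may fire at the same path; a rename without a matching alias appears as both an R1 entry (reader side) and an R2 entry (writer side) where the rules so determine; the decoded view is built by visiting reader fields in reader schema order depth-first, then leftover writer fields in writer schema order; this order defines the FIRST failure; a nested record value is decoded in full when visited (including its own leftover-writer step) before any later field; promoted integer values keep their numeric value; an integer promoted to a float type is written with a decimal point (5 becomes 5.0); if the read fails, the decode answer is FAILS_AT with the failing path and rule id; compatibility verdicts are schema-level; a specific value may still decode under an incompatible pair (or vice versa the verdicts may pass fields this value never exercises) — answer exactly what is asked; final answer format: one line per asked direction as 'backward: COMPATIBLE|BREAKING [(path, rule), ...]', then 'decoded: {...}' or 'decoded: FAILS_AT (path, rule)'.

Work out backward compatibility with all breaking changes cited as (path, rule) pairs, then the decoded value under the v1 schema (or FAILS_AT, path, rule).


backward: COMPATIBLE []; decoded: {"role": "SMS", "addr": {"rating": 0.25, "archived": null}, "score": 10.0, "latitude": 1.5, "balance": -2.5}

arrows below run writer -> reader for Event
checking backward for Event: reader v2 against writer v1:
  tier <- role (Role -> Role, writer required)
  addr <- addr (Contact -> Contact, writer required)
  score <- score (float64 -> float64, writer required)
  latitude <- latitude (float64 -> float64, writer required)
  balance <- balance (float32 -> float32, writer optional)
  addr.balance <- addr.rating (float64 -> float64, writer required)
  writer addr.archived: unknown to reader
  nothing fires on Event: backward is COMPATIBLE
migrating the Event value to v1:
  role := "SMS" (from writer tier)
  addr.rating := 0.25 (from writer balance)
  addr.archived := null (absent, optional -> null)
  score := 10.0
  latitude := 1.5
  balance := -2.5
  => decoded: {"role": "SMS", "addr": {"rating": 0.25, "archived": null}, "score": 10.0, "latitude": 1.5, "balance": -2.5}
checking off the Event differences that do not matter here:
  renamed field rating to balance in record Contact (alias rating declared on the renamed field) -> fires no rule on Event, leaving the asked answer as it is
  field score in record Event: required changed to optional -> affects forward compatibility only, which is not asked
  removed field archived from record Contact (its key 1 joins the reserved list) -> fires no rule on Event, leaving the asked answer as it is
  renamed field role to tier in record Event (alias role declared on the renamed field) -> fires no rule on Event, leaving the asked answer as it is


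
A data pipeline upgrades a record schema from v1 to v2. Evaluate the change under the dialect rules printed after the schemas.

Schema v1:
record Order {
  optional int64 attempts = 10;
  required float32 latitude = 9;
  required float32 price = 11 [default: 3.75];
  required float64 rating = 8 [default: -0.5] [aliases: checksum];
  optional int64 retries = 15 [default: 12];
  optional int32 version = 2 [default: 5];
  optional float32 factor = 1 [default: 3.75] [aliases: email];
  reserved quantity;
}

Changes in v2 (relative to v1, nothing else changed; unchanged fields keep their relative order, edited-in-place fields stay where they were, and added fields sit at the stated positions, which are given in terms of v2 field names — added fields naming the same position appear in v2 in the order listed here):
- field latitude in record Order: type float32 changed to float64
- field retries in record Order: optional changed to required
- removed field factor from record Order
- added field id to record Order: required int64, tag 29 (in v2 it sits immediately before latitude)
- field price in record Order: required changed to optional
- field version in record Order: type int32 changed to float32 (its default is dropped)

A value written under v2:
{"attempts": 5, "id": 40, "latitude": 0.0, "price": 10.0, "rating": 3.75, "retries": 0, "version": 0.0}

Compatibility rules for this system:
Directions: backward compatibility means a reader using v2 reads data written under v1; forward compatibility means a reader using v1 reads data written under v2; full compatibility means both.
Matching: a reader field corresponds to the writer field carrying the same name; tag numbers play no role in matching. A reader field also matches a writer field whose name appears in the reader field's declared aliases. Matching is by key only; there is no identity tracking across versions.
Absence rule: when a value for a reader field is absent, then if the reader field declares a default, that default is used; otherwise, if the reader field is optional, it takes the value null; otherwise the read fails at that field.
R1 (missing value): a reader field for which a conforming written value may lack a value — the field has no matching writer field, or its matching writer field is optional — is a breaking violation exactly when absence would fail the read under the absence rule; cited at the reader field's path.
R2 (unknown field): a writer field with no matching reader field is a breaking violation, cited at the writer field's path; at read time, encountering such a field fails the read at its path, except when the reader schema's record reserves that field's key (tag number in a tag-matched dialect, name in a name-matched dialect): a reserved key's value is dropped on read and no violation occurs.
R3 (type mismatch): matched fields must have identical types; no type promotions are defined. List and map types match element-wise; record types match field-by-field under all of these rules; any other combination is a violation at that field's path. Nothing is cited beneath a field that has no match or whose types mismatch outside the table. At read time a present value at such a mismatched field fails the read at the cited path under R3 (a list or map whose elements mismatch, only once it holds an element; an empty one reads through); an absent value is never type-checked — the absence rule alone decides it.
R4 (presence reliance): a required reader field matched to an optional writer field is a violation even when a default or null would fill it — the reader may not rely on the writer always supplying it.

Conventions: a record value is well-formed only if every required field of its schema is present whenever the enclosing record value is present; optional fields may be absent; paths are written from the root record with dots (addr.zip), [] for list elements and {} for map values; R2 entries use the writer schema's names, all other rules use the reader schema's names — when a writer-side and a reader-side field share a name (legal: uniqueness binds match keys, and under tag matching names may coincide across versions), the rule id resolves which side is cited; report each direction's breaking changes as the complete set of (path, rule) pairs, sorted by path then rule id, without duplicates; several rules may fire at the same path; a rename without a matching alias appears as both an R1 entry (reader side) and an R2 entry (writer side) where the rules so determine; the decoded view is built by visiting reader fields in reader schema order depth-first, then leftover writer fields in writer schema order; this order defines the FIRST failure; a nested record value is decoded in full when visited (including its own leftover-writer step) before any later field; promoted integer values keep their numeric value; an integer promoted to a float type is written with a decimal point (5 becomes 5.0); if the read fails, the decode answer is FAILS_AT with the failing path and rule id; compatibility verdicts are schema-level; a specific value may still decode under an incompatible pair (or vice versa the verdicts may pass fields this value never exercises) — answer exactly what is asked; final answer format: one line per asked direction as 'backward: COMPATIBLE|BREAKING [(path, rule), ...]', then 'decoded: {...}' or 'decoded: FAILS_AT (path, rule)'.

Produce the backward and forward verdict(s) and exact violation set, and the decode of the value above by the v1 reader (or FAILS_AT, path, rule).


backward: BREAKING [(factor, R2), (id, R1), (latitude, R3), (retries, R4), (version, R3)]; forward: BREAKING [(id, R2), (latitude, R3), (price, R4), (version, R3)]; decoded: FAILS_AT (latitude, R3)

arrows below run writer -> reader for Order
backward on Order — v2 reading data written by v1:
  attempts: int64 -> int64, writer optional; from attempts
  no writer field matches reader id
  latitude: float32 -> float64, writer required; from latitude
  price: float32 -> float32, writer required; from price
  rating: float64 -> float64, writer required; from rating
  retries: int64 -> int64, writer optional; from retries
  version: int32 -> float32, writer optional; from version
  leftover writer field: factor
  rule R2 violated at factor
  rule R1 violated at id
  rule R3 violated at latitude
  rule R4 violated at retries
  rule R3 violated at version
  => 5 violation(s): backward is BREAKING for Order
forward on Order — v1 reading data written by v2:
  attempts: int64 -> int64, writer optional; from attempts
  latitude: float64 -> float32, writer required; from latitude
  price: float32 -> float32, writer optional; from price
  rating: float64 -> float64, writer required; from rating
  retries: int64 -> int64, writer required; from retries
  version: float32 -> int32, writer optional; from version
  no writer field matches reader factor
  leftover writer field: id
  rule R2 violated at id
  rule R3 violated at latitude
  rule R4 violated at price
  rule R3 violated at version
  => 4 violation(s): forward is BREAKING for Order
migrating the Order value to v1:
  attempts := 5
  read fails at latitude under R3
  => FAILS_AT (latitude, R3)


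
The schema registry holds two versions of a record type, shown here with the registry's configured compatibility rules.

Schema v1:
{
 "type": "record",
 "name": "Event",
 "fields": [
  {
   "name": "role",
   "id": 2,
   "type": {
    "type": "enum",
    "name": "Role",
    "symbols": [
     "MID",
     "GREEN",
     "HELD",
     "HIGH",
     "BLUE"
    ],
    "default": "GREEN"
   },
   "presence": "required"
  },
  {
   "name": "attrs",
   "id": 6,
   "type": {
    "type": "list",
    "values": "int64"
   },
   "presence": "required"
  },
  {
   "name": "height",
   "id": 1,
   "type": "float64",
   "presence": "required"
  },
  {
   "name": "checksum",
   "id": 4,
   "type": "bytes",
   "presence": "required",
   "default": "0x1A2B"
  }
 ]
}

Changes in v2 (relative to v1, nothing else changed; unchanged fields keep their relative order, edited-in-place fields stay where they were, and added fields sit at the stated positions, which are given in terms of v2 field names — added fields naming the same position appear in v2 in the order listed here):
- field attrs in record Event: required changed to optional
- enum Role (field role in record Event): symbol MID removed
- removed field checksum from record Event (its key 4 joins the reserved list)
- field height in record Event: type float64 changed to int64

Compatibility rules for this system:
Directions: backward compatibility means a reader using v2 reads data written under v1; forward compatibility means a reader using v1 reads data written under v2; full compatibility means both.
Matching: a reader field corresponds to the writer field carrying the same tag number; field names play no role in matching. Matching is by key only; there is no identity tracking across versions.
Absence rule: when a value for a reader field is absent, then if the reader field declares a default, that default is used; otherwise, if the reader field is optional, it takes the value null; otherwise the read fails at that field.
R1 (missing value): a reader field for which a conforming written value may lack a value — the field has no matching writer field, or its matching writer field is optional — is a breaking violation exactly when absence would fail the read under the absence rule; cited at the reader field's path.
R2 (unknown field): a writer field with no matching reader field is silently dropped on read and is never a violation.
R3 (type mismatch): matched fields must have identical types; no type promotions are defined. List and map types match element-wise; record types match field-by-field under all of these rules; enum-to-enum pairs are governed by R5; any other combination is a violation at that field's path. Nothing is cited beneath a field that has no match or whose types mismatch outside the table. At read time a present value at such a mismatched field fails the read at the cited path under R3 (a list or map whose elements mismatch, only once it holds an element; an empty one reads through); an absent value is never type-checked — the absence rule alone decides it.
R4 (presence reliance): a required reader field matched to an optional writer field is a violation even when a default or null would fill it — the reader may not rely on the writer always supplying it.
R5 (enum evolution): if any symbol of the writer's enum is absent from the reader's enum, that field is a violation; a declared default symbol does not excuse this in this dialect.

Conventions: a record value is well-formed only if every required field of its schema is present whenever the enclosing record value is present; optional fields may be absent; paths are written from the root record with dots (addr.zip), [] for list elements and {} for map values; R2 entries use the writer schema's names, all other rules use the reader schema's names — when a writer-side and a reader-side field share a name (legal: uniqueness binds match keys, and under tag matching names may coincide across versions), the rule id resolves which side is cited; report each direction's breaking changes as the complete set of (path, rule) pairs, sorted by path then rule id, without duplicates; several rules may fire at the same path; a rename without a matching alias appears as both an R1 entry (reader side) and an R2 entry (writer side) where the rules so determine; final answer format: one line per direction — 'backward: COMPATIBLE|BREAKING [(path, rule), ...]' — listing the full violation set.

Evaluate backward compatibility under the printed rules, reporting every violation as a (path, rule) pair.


backward: BREAKING [(height, R3), (role, R5)]

each type pair in Event: writer, then reader
backward on Event — v2 reading data written by v1:
  role <- role (Role -> Role, writer required)
  attrs <- attrs (list<int64> -> list<int64>, writer required)
  height <- height (float64 -> int64, writer required)
  checksum (writer side), unknown to reader
  R3 fires at height
  R5 fires at role
  backward on Event therefore BREAKING (2)
checking off the Event differences that do not matter here:
  field attrs in record Event: required changed to optional -> fires only in the forward direction of Event, which is not asked here
  removed field checksum from record Event (its key 4 joins the reserved list) -> inert for the asked Event verdict: nothing fires


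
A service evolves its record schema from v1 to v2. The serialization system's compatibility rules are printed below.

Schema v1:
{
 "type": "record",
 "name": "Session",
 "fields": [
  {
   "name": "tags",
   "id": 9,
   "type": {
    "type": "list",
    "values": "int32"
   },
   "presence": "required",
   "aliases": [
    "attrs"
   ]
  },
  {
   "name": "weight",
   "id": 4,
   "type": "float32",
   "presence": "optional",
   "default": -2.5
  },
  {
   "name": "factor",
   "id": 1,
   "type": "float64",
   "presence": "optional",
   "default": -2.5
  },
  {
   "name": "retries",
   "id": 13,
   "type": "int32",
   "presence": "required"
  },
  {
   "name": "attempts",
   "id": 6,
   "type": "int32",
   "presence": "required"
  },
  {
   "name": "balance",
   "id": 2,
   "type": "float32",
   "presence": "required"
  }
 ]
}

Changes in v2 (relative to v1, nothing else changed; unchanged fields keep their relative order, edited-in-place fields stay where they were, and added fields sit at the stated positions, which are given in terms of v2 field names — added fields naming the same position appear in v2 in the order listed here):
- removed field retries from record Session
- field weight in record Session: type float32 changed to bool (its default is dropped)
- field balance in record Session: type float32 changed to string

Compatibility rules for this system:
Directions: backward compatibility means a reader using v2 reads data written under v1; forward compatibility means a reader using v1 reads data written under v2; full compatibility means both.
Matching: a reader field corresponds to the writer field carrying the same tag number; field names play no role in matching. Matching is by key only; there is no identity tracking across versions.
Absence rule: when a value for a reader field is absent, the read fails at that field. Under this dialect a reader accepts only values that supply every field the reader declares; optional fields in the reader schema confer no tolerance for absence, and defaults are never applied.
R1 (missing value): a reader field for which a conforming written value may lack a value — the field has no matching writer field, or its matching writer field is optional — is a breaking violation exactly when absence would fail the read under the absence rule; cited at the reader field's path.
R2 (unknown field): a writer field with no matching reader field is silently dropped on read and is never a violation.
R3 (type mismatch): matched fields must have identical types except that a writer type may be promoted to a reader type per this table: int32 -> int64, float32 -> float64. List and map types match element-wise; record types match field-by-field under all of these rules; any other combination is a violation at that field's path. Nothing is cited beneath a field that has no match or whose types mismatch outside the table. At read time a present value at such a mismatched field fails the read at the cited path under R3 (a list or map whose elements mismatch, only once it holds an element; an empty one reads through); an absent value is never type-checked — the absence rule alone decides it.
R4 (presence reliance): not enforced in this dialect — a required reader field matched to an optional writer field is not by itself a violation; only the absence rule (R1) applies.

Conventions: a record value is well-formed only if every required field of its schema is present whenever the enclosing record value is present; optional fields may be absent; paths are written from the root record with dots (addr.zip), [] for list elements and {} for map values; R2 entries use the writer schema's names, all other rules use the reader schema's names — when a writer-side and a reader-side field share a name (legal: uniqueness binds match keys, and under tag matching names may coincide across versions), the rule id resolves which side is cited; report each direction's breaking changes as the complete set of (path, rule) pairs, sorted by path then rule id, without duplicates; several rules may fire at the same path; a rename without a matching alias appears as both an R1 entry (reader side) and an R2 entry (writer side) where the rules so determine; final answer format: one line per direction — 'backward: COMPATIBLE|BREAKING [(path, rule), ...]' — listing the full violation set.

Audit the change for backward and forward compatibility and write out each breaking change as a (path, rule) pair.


in Session below, arrows point writer -> reader
backward pass over Session, reader schema v2, writer schema v1:
  tags <- tags (list<int32> -> list<int32>, writer required)
  weight <- weight (float32 -> bool, writer optional)
  factor <- factor (float64 -> float64, writer optional)
  attempts <- attempts (int32 -> int32, writer required)
  balance <- balance (float32 -> string, writer required)
  writer retries: unknown to reader
  breaking: (balance, R3)
  breaking: (factor, R1)
  breaking: (weight, R1)
  breaking: (weight, R3)
  => backward verdict for Session: BREAKING, 4 violation(s)
forward pass over Session, reader schema v1, writer schema v2:
  tags <- tags (list<int32> -> list<int32>, writer required)
  weight <- weight (bool -> float32, writer optional)
  factor <- factor (float64 -> float64, writer optional)
  retries: no writer match
  attempts <- attempts (int32 -> int32, writer required)
  balance <- balance (string -> float32, writer required)
  breaking: (balance, R3)
  breaking: (factor, R1)
  breaking: (retries, R1)
  breaking: (weight, R1)
  breaking: (weight, R3)
  => forward verdict for Session: BREAKING, 5 violation(s)

backward: BREAKING [(balance, R3), (factor, R1), (weight, R1), (weight, R3)]; forward: BREAKING [(balance, R3), (factor, R1), (retries, R1), (weight, R1), (weight, R3)]


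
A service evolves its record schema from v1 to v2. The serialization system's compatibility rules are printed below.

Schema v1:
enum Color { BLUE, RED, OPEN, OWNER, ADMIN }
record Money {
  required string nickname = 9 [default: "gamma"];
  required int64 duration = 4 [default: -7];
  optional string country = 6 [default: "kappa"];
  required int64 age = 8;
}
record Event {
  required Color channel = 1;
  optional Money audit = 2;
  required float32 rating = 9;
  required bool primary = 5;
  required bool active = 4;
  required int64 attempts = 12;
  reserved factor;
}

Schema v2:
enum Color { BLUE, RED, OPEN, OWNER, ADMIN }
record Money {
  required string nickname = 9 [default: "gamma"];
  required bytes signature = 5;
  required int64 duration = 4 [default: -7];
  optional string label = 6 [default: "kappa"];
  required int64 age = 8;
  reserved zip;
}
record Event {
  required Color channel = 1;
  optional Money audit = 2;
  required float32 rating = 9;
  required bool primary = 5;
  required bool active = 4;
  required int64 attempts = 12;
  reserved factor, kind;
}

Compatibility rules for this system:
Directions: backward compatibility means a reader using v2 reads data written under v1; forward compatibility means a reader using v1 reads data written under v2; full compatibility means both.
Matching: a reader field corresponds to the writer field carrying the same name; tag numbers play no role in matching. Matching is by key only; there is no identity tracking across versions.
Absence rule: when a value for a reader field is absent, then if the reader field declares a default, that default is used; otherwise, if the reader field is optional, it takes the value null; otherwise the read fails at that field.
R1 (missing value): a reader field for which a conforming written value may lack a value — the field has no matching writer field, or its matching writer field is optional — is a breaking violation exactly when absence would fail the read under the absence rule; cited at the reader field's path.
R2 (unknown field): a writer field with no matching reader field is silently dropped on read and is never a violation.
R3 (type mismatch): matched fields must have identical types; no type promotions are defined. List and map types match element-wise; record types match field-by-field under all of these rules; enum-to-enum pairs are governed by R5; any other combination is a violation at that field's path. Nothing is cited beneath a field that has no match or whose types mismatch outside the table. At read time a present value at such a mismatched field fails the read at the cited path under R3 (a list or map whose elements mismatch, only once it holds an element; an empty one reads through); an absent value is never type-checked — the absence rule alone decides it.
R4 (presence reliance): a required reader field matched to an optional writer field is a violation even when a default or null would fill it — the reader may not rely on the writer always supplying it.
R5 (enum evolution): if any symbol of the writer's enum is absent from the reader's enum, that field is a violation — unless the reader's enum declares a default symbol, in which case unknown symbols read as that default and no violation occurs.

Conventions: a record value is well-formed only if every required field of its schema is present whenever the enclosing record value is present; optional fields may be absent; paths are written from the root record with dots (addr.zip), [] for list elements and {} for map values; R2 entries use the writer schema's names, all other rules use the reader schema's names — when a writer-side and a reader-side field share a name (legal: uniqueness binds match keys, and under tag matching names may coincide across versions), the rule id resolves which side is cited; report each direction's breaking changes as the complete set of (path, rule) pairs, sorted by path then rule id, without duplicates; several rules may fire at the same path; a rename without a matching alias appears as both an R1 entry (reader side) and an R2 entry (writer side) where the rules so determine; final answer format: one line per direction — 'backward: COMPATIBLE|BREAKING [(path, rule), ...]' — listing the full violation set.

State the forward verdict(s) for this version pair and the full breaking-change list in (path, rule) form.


forward: COMPATIBLE []

in Event below, arrows point writer -> reader
checking forward for Event: reader v1 against writer v2:
  channel <- channel (Color -> Color, writer required)
  audit <- audit (Money -> Money, writer optional)
  rating <- rating (float32 -> float32, writer required)
  primary <- primary (bool -> bool, writer required)
  active <- active (bool -> bool, writer required)
  attempts <- attempts (int64 -> int64, writer required)
  audit.nickname <- audit.nickname (string -> string, writer required)
  audit.duration <- audit.duration (int64 -> int64, writer required)
  no writer field matches reader audit.country
  audit.age <- audit.age (int64 -> int64, writer required)
  writer audit.signature: unknown to reader
  writer audit.label: unknown to reader
  => forward verdict for Event: COMPATIBLE, no violations
the other Event changes do not affect what is asked:
  added field signature to record Money: required bytes, tag 5 (in v2 it sits immediately before duration) -> fires only in the backward direction of Event, which is not asked here
  renamed field country to label in record Money -> inert for the asked Event verdict: nothing fires


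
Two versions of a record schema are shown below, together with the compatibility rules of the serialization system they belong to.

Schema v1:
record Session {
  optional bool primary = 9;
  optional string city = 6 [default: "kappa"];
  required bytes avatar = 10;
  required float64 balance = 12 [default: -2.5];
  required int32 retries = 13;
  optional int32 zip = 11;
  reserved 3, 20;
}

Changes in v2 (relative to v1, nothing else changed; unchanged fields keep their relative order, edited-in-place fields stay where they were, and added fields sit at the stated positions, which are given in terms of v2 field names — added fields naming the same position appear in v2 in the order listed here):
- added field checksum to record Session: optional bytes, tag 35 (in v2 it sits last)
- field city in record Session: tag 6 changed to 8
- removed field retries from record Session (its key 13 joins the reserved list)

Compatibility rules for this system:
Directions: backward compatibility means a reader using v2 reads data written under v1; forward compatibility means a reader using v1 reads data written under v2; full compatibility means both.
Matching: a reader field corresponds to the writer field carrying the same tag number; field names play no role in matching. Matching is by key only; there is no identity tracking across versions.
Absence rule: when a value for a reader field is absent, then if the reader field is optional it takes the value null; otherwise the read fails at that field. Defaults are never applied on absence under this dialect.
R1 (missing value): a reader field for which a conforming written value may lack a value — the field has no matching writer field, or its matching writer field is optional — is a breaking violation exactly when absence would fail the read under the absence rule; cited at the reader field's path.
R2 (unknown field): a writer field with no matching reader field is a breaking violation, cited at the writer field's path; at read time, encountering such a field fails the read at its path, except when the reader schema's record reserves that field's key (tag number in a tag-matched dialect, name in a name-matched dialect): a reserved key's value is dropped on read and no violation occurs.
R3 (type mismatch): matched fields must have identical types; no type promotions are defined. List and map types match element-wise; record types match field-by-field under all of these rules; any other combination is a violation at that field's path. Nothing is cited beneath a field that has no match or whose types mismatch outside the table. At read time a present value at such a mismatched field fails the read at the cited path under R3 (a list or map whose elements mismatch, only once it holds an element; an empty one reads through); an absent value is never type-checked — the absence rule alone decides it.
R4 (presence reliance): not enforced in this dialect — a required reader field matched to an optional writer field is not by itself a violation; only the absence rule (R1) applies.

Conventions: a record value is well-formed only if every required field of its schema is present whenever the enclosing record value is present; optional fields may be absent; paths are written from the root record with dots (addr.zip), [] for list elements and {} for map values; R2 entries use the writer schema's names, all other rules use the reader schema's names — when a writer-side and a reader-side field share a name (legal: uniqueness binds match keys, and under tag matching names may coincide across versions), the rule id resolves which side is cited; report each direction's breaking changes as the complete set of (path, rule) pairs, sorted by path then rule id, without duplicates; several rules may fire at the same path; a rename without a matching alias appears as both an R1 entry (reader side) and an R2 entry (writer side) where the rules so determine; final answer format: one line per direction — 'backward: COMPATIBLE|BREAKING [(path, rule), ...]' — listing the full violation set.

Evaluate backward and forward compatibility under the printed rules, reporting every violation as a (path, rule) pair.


backward: BREAKING [(city, R2)]; forward: BREAKING [(checksum, R2), (city, R2), (retries, R1)]

each type pair in Session: writer, then reader
backward on Session — v2 reading data written by v1:
  bool -> bool, writer optional: primary aligns to primary
  city: no writer-side match
  bytes -> bytes, writer required: avatar aligns to avatar
  float64 -> float64, writer required: balance aligns to balance
  int32 -> int32, writer optional: zip aligns to zip
  checksum: no writer-side match
  leftover writer field: city
  leftover writer field: retries
  violation R2 at city
  => backward verdict for Session: BREAKING, 1 violation(s)
forward on Session — v1 reading data written by v2:
  bool -> bool, writer optional: primary aligns to primary
  city: no writer-side match
  bytes -> bytes, writer required: avatar aligns to avatar
  float64 -> float64, writer required: balance aligns to balance
  retries: no writer-side match
  int32 -> int32, writer optional: zip aligns to zip
  leftover writer field: city
  leftover writer field: checksum
  violation R2 at checksum
  violation R2 at city
  violation R1 at retries
  => forward verdict for Session: BREAKING, 3 violation(s)
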